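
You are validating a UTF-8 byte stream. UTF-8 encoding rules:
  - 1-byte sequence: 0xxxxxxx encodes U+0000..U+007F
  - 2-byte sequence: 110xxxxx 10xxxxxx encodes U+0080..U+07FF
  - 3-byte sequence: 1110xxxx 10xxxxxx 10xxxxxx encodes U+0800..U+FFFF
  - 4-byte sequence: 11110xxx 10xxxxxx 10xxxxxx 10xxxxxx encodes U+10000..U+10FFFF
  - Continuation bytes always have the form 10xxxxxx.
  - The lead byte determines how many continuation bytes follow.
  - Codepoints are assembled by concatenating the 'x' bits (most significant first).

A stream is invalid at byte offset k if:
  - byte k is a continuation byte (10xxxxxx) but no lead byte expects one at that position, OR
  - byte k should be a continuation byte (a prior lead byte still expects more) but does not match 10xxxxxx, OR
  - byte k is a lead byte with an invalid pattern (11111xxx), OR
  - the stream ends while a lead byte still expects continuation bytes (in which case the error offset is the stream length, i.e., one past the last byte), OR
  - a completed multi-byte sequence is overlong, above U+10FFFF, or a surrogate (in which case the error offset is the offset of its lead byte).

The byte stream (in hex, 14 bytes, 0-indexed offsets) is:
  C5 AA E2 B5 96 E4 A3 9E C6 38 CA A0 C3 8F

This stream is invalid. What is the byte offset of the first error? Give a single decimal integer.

Byte[0]=C5: 2-byte lead, need 1 cont bytes. acc=0x5
Byte[1]=AA: continuation. acc=(acc<<6)|0x2A=0x16A
Completed: cp=U+016A (starts at byte 0)
Byte[2]=E2: 3-byte lead, need 2 cont bytes. acc=0x2
Byte[3]=B5: continuation. acc=(acc<<6)|0x35=0xB5
Byte[4]=96: continuation. acc=(acc<<6)|0x16=0x2D56
Completed: cp=U+2D56 (starts at byte 2)
Byte[5]=E4: 3-byte lead, need 2 cont bytes. acc=0x4
Byte[6]=A3: continuation. acc=(acc<<6)|0x23=0x123
Byte[7]=9E: continuation. acc=(acc<<6)|0x1E=0x48DE
Completed: cp=U+48DE (starts at byte 5)
Byte[8]=C6: 2-byte lead, need 1 cont bytes. acc=0x6
Byte[9]=38: expected 10xxxxxx continuation. INVALID

Answer: 9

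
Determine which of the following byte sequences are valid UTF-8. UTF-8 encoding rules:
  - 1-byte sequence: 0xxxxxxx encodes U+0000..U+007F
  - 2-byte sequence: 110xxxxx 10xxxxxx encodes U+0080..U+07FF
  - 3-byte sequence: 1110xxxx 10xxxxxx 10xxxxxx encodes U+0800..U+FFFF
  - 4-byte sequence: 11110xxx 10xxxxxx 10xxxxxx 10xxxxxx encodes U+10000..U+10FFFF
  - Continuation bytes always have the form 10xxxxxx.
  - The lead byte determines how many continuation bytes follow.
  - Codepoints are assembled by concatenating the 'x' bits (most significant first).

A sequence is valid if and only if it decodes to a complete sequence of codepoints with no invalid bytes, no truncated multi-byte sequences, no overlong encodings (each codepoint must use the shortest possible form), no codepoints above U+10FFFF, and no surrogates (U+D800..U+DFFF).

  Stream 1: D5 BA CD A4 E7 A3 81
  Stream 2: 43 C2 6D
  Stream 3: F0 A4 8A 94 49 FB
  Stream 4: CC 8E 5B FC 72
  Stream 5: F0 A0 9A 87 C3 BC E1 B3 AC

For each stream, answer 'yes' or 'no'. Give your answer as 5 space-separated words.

Stream 1: decodes cleanly. VALID
Stream 2: error at byte offset 2. INVALID
Stream 3: error at byte offset 5. INVALID
Stream 4: error at byte offset 3. INVALID
Stream 5: decodes cleanly. VALID

Answer: yes no no no yes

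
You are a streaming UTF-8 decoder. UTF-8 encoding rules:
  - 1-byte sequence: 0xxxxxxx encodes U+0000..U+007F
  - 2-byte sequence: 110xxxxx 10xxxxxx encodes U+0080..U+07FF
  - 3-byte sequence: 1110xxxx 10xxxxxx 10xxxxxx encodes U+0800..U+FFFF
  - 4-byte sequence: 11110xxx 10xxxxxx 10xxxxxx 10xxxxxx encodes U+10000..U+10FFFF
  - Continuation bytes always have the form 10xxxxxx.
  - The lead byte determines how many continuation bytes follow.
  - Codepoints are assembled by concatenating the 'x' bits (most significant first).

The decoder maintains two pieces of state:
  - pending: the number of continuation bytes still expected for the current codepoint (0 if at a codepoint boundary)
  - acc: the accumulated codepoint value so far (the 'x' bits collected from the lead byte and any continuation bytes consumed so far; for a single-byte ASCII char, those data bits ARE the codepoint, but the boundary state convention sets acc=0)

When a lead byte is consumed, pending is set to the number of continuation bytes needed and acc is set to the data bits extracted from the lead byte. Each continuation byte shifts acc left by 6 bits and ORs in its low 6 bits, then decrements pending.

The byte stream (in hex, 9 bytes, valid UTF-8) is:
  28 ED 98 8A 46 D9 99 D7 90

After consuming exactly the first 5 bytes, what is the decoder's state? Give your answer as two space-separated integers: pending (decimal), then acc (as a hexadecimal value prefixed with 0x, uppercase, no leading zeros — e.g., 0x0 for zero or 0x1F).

Byte[0]=28: 1-byte. pending=0, acc=0x0
Byte[1]=ED: 3-byte lead. pending=2, acc=0xD
Byte[2]=98: continuation. acc=(acc<<6)|0x18=0x358, pending=1
Byte[3]=8A: continuation. acc=(acc<<6)|0x0A=0xD60A, pending=0
Byte[4]=46: 1-byte. pending=0, acc=0x0

Answer: 0 0x0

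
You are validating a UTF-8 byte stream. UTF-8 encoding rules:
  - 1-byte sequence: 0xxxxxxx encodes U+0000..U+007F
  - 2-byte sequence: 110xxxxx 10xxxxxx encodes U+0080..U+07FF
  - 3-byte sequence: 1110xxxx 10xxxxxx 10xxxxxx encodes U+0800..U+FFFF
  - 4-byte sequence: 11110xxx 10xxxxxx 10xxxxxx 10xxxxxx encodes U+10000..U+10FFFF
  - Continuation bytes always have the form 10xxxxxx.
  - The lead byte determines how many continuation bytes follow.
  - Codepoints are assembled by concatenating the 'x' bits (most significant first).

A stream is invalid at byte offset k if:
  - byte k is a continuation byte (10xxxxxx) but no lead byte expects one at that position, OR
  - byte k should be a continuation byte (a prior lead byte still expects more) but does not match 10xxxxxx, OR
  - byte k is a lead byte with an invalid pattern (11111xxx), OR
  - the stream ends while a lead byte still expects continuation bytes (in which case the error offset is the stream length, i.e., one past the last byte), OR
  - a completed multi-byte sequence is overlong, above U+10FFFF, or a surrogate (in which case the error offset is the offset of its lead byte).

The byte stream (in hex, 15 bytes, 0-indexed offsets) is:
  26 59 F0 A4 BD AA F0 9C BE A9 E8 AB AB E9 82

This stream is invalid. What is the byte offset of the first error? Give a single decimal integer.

Byte[0]=26: 1-byte ASCII. cp=U+0026
Byte[1]=59: 1-byte ASCII. cp=U+0059
Byte[2]=F0: 4-byte lead, need 3 cont bytes. acc=0x0
Byte[3]=A4: continuation. acc=(acc<<6)|0x24=0x24
Byte[4]=BD: continuation. acc=(acc<<6)|0x3D=0x93D
Byte[5]=AA: continuation. acc=(acc<<6)|0x2A=0x24F6A
Completed: cp=U+24F6A (starts at byte 2)
Byte[6]=F0: 4-byte lead, need 3 cont bytes. acc=0x0
Byte[7]=9C: continuation. acc=(acc<<6)|0x1C=0x1C
Byte[8]=BE: continuation. acc=(acc<<6)|0x3E=0x73E
Byte[9]=A9: continuation. acc=(acc<<6)|0x29=0x1CFA9
Completed: cp=U+1CFA9 (starts at byte 6)
Byte[10]=E8: 3-byte lead, need 2 cont bytes. acc=0x8
Byte[11]=AB: continuation. acc=(acc<<6)|0x2B=0x22B
Byte[12]=AB: continuation. acc=(acc<<6)|0x2B=0x8AEB
Completed: cp=U+8AEB (starts at byte 10)
Byte[13]=E9: 3-byte lead, need 2 cont bytes. acc=0x9
Byte[14]=82: continuation. acc=(acc<<6)|0x02=0x242
Byte[15]: stream ended, expected continuation. INVALID

Answer: 15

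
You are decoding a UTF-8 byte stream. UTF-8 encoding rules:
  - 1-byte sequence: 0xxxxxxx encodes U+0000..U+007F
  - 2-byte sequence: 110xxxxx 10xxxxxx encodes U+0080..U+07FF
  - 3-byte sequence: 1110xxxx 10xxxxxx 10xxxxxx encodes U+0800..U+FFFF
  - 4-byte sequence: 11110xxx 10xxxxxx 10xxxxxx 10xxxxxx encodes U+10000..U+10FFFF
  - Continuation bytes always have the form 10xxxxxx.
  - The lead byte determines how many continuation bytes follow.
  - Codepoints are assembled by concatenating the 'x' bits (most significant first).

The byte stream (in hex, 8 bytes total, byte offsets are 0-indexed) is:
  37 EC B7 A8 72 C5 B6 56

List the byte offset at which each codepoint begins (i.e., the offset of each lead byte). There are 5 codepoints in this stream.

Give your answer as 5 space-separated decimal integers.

Byte[0]=37: 1-byte ASCII. cp=U+0037
Byte[1]=EC: 3-byte lead, need 2 cont bytes. acc=0xC
Byte[2]=B7: continuation. acc=(acc<<6)|0x37=0x337
Byte[3]=A8: continuation. acc=(acc<<6)|0x28=0xCDE8
Completed: cp=U+CDE8 (starts at byte 1)
Byte[4]=72: 1-byte ASCII. cp=U+0072
Byte[5]=C5: 2-byte lead, need 1 cont bytes. acc=0x5
Byte[6]=B6: continuation. acc=(acc<<6)|0x36=0x176
Completed: cp=U+0176 (starts at byte 5)
Byte[7]=56: 1-byte ASCII. cp=U+0056

Answer: 0 1 4 5 7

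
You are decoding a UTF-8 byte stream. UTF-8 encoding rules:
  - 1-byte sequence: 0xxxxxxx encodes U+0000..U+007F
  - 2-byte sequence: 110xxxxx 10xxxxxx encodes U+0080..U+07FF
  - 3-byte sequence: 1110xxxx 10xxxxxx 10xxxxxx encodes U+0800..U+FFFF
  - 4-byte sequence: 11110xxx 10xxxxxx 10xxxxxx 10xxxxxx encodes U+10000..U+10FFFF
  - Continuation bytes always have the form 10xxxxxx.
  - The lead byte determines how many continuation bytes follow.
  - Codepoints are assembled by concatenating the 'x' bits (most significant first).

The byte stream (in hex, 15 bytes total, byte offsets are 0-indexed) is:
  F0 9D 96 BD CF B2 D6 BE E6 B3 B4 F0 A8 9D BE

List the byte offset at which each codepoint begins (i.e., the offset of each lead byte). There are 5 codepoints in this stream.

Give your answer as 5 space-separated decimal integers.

Byte[0]=F0: 4-byte lead, need 3 cont bytes. acc=0x0
Byte[1]=9D: continuation. acc=(acc<<6)|0x1D=0x1D
Byte[2]=96: continuation. acc=(acc<<6)|0x16=0x756
Byte[3]=BD: continuation. acc=(acc<<6)|0x3D=0x1D5BD
Completed: cp=U+1D5BD (starts at byte 0)
Byte[4]=CF: 2-byte lead, need 1 cont bytes. acc=0xF
Byte[5]=B2: continuation. acc=(acc<<6)|0x32=0x3F2
Completed: cp=U+03F2 (starts at byte 4)
Byte[6]=D6: 2-byte lead, need 1 cont bytes. acc=0x16
Byte[7]=BE: continuation. acc=(acc<<6)|0x3E=0x5BE
Completed: cp=U+05BE (starts at byte 6)
Byte[8]=E6: 3-byte lead, need 2 cont bytes. acc=0x6
Byte[9]=B3: continuation. acc=(acc<<6)|0x33=0x1B3
Byte[10]=B4: continuation. acc=(acc<<6)|0x34=0x6CF4
Completed: cp=U+6CF4 (starts at byte 8)
Byte[11]=F0: 4-byte lead, need 3 cont bytes. acc=0x0
Byte[12]=A8: continuation. acc=(acc<<6)|0x28=0x28
Byte[13]=9D: continuation. acc=(acc<<6)|0x1D=0xA1D
Byte[14]=BE: continuation. acc=(acc<<6)|0x3E=0x2877E
Completed: cp=U+2877E (starts at byte 11)

Answer: 0 4 6 8 11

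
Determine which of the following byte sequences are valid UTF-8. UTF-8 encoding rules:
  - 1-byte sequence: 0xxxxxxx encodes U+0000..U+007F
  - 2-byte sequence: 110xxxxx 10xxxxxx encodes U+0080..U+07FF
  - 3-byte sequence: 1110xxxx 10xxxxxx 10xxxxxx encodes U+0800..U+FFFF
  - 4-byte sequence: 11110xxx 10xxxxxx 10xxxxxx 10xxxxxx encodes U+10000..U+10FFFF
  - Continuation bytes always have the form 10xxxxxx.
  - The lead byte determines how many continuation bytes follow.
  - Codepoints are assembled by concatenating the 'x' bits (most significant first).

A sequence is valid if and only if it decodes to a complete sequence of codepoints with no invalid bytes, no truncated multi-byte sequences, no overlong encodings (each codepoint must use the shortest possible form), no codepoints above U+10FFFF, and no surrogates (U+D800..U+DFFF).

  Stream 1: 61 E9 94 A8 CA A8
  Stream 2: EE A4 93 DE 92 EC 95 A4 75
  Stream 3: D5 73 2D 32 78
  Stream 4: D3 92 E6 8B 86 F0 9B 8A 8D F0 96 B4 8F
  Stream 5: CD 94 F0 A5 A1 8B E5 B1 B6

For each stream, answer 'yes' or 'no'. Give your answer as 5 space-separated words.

Stream 1: decodes cleanly. VALID
Stream 2: decodes cleanly. VALID
Stream 3: error at byte offset 1. INVALID
Stream 4: decodes cleanly. VALID
Stream 5: decodes cleanly. VALID

Answer: yes yes no yes yes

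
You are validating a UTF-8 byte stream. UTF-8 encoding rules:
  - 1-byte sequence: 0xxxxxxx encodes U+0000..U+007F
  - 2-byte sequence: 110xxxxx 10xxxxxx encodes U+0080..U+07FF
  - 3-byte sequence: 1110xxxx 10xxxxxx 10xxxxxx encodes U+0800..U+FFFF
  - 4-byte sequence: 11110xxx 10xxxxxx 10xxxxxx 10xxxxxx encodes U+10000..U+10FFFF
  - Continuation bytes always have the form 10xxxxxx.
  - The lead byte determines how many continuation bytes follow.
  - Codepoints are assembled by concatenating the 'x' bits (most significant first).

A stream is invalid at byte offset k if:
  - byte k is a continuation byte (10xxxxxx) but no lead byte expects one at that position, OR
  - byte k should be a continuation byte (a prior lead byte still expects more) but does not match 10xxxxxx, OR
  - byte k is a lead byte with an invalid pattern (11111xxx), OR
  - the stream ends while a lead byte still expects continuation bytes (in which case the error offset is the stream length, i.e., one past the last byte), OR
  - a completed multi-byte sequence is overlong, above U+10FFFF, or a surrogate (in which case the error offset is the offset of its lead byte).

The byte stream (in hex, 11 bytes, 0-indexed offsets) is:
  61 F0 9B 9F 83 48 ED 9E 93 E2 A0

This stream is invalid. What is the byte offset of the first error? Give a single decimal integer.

Answer: 11

Derivation:
Byte[0]=61: 1-byte ASCII. cp=U+0061
Byte[1]=F0: 4-byte lead, need 3 cont bytes. acc=0x0
Byte[2]=9B: continuation. acc=(acc<<6)|0x1B=0x1B
Byte[3]=9F: continuation. acc=(acc<<6)|0x1F=0x6DF
Byte[4]=83: continuation. acc=(acc<<6)|0x03=0x1B7C3
Completed: cp=U+1B7C3 (starts at byte 1)
Byte[5]=48: 1-byte ASCII. cp=U+0048
Byte[6]=ED: 3-byte lead, need 2 cont bytes. acc=0xD
Byte[7]=9E: continuation. acc=(acc<<6)|0x1E=0x35E
Byte[8]=93: continuation. acc=(acc<<6)|0x13=0xD793
Completed: cp=U+D793 (starts at byte 6)
Byte[9]=E2: 3-byte lead, need 2 cont bytes. acc=0x2
Byte[10]=A0: continuation. acc=(acc<<6)|0x20=0xA0
Byte[11]: stream ended, expected continuation. INVALID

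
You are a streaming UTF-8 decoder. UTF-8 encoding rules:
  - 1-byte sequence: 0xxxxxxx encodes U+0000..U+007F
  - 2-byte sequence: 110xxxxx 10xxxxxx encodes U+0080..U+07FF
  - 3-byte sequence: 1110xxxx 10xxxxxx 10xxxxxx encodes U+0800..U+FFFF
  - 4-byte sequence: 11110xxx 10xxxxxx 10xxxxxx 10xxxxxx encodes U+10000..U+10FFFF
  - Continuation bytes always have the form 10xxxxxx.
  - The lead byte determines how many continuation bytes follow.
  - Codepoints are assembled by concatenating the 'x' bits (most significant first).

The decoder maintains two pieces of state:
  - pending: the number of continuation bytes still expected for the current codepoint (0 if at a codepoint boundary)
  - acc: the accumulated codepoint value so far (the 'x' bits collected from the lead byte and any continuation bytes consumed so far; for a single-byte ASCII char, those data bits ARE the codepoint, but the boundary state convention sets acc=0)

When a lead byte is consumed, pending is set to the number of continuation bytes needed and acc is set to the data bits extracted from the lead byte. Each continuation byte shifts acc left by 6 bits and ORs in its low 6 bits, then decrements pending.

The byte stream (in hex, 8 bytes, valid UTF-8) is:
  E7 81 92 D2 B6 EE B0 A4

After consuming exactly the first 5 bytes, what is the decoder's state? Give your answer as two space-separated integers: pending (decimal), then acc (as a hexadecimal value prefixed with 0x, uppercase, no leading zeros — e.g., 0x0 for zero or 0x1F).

Answer: 0 0x4B6

Derivation:
Byte[0]=E7: 3-byte lead. pending=2, acc=0x7
Byte[1]=81: continuation. acc=(acc<<6)|0x01=0x1C1, pending=1
Byte[2]=92: continuation. acc=(acc<<6)|0x12=0x7052, pending=0
Byte[3]=D2: 2-byte lead. pending=1, acc=0x12
Byte[4]=B6: continuation. acc=(acc<<6)|0x36=0x4B6, pending=0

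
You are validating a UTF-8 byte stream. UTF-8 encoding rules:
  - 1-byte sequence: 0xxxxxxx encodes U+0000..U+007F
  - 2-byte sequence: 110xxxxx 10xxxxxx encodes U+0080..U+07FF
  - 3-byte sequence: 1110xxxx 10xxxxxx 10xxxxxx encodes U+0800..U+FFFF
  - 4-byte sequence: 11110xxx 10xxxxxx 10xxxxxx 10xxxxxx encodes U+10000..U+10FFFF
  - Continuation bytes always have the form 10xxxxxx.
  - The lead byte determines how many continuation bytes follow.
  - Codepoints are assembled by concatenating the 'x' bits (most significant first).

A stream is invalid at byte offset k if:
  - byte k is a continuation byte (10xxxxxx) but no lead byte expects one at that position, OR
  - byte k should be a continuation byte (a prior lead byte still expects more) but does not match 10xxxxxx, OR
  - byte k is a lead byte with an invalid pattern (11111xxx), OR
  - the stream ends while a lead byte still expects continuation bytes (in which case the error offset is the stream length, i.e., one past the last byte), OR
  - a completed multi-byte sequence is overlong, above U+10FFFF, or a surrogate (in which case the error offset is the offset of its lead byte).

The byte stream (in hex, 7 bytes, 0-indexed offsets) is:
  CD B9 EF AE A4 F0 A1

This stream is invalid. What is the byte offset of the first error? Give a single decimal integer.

Byte[0]=CD: 2-byte lead, need 1 cont bytes. acc=0xD
Byte[1]=B9: continuation. acc=(acc<<6)|0x39=0x379
Completed: cp=U+0379 (starts at byte 0)
Byte[2]=EF: 3-byte lead, need 2 cont bytes. acc=0xF
Byte[3]=AE: continuation. acc=(acc<<6)|0x2E=0x3EE
Byte[4]=A4: continuation. acc=(acc<<6)|0x24=0xFBA4
Completed: cp=U+FBA4 (starts at byte 2)
Byte[5]=F0: 4-byte lead, need 3 cont bytes. acc=0x0
Byte[6]=A1: continuation. acc=(acc<<6)|0x21=0x21
Byte[7]: stream ended, expected continuation. INVALID

Answer: 7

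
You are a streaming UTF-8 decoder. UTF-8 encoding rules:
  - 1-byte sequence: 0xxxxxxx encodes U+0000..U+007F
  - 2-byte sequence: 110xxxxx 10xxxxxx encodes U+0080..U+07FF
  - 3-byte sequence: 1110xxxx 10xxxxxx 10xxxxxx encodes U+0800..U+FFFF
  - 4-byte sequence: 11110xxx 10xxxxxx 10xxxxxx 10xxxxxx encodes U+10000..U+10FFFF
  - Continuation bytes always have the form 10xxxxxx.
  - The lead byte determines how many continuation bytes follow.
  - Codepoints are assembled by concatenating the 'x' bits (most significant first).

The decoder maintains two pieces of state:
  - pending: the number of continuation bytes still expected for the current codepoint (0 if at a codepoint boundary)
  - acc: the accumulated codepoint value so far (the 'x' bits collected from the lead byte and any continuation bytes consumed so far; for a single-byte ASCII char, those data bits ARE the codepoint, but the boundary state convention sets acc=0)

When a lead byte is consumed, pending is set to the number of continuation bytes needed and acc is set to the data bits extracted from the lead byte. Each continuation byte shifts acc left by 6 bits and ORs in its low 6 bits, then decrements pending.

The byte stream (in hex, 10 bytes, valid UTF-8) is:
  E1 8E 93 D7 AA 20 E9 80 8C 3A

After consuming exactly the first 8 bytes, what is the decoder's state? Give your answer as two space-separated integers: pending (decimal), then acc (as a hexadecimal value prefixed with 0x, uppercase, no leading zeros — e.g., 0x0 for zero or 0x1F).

Byte[0]=E1: 3-byte lead. pending=2, acc=0x1
Byte[1]=8E: continuation. acc=(acc<<6)|0x0E=0x4E, pending=1
Byte[2]=93: continuation. acc=(acc<<6)|0x13=0x1393, pending=0
Byte[3]=D7: 2-byte lead. pending=1, acc=0x17
Byte[4]=AA: continuation. acc=(acc<<6)|0x2A=0x5EA, pending=0
Byte[5]=20: 1-byte. pending=0, acc=0x0
Byte[6]=E9: 3-byte lead. pending=2, acc=0x9
Byte[7]=80: continuation. acc=(acc<<6)|0x00=0x240, pending=1

Answer: 1 0x240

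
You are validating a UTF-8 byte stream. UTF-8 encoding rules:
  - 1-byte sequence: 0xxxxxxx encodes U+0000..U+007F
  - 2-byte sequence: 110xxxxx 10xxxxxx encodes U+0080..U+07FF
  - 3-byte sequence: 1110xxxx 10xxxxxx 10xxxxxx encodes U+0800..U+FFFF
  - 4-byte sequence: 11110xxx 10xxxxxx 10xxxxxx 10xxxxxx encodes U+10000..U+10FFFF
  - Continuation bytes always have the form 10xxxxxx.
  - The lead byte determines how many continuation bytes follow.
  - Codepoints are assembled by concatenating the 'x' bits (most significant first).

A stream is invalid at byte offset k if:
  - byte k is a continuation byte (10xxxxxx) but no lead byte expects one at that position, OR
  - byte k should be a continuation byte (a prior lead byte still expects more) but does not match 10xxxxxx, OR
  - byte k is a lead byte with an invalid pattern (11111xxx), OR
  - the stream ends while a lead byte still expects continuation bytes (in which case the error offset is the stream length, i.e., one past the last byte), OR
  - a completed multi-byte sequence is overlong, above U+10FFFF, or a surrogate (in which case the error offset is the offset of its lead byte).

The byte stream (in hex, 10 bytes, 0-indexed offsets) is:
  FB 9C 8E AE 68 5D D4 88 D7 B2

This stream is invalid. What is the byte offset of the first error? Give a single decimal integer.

Answer: 0

Derivation:
Byte[0]=FB: INVALID lead byte (not 0xxx/110x/1110/11110)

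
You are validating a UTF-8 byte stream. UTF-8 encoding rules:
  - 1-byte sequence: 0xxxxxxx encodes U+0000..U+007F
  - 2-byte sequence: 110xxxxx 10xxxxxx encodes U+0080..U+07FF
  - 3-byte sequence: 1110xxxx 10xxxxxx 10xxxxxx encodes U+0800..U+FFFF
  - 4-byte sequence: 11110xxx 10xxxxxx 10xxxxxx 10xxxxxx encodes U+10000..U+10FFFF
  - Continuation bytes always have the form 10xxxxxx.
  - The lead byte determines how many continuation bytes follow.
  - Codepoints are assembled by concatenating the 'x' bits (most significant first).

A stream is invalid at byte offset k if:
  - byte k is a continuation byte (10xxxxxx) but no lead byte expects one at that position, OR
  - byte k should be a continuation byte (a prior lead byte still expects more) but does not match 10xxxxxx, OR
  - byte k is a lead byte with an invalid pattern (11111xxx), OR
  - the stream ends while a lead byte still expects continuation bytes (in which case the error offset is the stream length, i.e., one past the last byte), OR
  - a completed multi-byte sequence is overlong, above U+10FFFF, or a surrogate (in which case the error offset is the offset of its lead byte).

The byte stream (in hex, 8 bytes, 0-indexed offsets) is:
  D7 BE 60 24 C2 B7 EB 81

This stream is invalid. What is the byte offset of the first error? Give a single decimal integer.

Byte[0]=D7: 2-byte lead, need 1 cont bytes. acc=0x17
Byte[1]=BE: continuation. acc=(acc<<6)|0x3E=0x5FE
Completed: cp=U+05FE (starts at byte 0)
Byte[2]=60: 1-byte ASCII. cp=U+0060
Byte[3]=24: 1-byte ASCII. cp=U+0024
Byte[4]=C2: 2-byte lead, need 1 cont bytes. acc=0x2
Byte[5]=B7: continuation. acc=(acc<<6)|0x37=0xB7
Completed: cp=U+00B7 (starts at byte 4)
Byte[6]=EB: 3-byte lead, need 2 cont bytes. acc=0xB
Byte[7]=81: continuation. acc=(acc<<6)|0x01=0x2C1
Byte[8]: stream ended, expected continuation. INVALID

Answer: 8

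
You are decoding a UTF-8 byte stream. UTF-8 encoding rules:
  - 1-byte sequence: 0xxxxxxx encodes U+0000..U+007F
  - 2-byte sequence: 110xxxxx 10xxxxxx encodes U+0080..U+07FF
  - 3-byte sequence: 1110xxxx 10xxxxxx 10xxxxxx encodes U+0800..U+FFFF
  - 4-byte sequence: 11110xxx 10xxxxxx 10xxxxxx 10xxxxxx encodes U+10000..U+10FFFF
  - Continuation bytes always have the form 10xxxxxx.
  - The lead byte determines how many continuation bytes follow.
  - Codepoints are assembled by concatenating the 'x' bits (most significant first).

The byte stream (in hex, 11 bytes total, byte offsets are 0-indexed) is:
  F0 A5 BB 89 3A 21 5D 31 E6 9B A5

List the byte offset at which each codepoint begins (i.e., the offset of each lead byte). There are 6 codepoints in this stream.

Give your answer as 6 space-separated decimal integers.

Answer: 0 4 5 6 7 8

Derivation:
Byte[0]=F0: 4-byte lead, need 3 cont bytes. acc=0x0
Byte[1]=A5: continuation. acc=(acc<<6)|0x25=0x25
Byte[2]=BB: continuation. acc=(acc<<6)|0x3B=0x97B
Byte[3]=89: continuation. acc=(acc<<6)|0x09=0x25EC9
Completed: cp=U+25EC9 (starts at byte 0)
Byte[4]=3A: 1-byte ASCII. cp=U+003A
Byte[5]=21: 1-byte ASCII. cp=U+0021
Byte[6]=5D: 1-byte ASCII. cp=U+005D
Byte[7]=31: 1-byte ASCII. cp=U+0031
Byte[8]=E6: 3-byte lead, need 2 cont bytes. acc=0x6
Byte[9]=9B: continuation. acc=(acc<<6)|0x1B=0x19B
Byte[10]=A5: continuation. acc=(acc<<6)|0x25=0x66E5
Completed: cp=U+66E5 (starts at byte 8)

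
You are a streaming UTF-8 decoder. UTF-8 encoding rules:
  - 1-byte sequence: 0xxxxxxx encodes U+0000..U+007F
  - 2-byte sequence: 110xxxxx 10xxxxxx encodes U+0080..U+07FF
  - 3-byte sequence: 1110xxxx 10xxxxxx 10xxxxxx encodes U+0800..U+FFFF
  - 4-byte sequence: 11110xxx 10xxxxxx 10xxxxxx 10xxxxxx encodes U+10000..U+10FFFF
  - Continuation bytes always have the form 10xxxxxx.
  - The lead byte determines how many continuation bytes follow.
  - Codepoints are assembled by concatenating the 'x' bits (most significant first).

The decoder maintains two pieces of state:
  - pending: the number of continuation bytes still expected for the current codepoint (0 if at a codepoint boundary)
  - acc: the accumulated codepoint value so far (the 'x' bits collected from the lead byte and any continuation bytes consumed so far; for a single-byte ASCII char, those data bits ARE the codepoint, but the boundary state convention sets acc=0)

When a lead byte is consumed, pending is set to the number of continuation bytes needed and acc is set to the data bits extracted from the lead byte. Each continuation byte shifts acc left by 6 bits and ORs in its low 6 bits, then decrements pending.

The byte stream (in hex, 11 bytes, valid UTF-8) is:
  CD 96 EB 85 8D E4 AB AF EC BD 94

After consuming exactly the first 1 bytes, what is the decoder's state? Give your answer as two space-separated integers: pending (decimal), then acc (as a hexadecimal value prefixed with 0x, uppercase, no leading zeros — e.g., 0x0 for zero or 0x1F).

Byte[0]=CD: 2-byte lead. pending=1, acc=0xD

Answer: 1 0xD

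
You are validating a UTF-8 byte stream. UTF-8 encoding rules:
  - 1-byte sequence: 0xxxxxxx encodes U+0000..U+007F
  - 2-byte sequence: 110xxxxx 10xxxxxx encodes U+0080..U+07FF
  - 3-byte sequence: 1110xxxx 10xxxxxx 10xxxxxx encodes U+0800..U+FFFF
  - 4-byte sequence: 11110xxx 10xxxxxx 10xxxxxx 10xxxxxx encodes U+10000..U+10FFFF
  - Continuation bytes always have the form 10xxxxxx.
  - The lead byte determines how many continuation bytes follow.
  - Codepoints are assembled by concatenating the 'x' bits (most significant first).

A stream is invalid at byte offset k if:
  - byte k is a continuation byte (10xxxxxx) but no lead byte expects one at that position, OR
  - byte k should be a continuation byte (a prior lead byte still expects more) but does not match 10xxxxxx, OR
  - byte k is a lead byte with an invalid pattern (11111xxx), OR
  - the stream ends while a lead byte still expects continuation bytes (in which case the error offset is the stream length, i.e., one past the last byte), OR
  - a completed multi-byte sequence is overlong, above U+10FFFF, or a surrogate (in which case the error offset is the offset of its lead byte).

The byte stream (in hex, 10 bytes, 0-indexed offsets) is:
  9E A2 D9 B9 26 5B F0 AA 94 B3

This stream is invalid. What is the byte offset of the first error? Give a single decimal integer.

Answer: 0

Derivation:
Byte[0]=9E: INVALID lead byte (not 0xxx/110x/1110/11110)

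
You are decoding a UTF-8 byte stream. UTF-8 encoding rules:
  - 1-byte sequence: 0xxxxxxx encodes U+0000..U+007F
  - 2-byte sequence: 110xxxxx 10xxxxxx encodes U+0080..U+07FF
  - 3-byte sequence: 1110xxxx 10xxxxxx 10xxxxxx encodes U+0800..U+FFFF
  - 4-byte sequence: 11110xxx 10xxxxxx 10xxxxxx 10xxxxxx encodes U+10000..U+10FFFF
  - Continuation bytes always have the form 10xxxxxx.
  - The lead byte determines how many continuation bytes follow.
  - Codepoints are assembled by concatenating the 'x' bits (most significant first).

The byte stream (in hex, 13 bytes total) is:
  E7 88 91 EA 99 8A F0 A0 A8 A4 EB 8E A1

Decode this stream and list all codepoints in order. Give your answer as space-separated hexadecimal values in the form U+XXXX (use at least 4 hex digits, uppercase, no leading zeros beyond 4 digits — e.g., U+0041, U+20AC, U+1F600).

Answer: U+7211 U+A64A U+20A24 U+B3A1

Derivation:
Byte[0]=E7: 3-byte lead, need 2 cont bytes. acc=0x7
Byte[1]=88: continuation. acc=(acc<<6)|0x08=0x1C8
Byte[2]=91: continuation. acc=(acc<<6)|0x11=0x7211
Completed: cp=U+7211 (starts at byte 0)
Byte[3]=EA: 3-byte lead, need 2 cont bytes. acc=0xA
Byte[4]=99: continuation. acc=(acc<<6)|0x19=0x299
Byte[5]=8A: continuation. acc=(acc<<6)|0x0A=0xA64A
Completed: cp=U+A64A (starts at byte 3)
Byte[6]=F0: 4-byte lead, need 3 cont bytes. acc=0x0
Byte[7]=A0: continuation. acc=(acc<<6)|0x20=0x20
Byte[8]=A8: continuation. acc=(acc<<6)|0x28=0x828
Byte[9]=A4: continuation. acc=(acc<<6)|0x24=0x20A24
Completed: cp=U+20A24 (starts at byte 6)
Byte[10]=EB: 3-byte lead, need 2 cont bytes. acc=0xB
Byte[11]=8E: continuation. acc=(acc<<6)|0x0E=0x2CE
Byte[12]=A1: continuation. acc=(acc<<6)|0x21=0xB3A1
Completed: cp=U+B3A1 (starts at byte 10)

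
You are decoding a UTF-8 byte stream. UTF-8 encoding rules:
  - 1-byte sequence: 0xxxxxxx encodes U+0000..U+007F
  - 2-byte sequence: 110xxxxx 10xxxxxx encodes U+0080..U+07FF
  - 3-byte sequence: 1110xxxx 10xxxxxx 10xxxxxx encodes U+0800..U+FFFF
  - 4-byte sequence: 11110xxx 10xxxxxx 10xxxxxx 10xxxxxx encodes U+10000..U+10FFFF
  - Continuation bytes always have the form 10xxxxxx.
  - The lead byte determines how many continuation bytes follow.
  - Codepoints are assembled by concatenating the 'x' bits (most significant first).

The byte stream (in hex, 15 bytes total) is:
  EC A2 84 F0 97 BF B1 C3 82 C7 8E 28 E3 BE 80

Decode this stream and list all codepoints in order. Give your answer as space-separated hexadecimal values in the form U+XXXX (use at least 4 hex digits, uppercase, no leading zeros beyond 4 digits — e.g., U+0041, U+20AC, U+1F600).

Byte[0]=EC: 3-byte lead, need 2 cont bytes. acc=0xC
Byte[1]=A2: continuation. acc=(acc<<6)|0x22=0x322
Byte[2]=84: continuation. acc=(acc<<6)|0x04=0xC884
Completed: cp=U+C884 (starts at byte 0)
Byte[3]=F0: 4-byte lead, need 3 cont bytes. acc=0x0
Byte[4]=97: continuation. acc=(acc<<6)|0x17=0x17
Byte[5]=BF: continuation. acc=(acc<<6)|0x3F=0x5FF
Byte[6]=B1: continuation. acc=(acc<<6)|0x31=0x17FF1
Completed: cp=U+17FF1 (starts at byte 3)
Byte[7]=C3: 2-byte lead, need 1 cont bytes. acc=0x3
Byte[8]=82: continuation. acc=(acc<<6)|0x02=0xC2
Completed: cp=U+00C2 (starts at byte 7)
Byte[9]=C7: 2-byte lead, need 1 cont bytes. acc=0x7
Byte[10]=8E: continuation. acc=(acc<<6)|0x0E=0x1CE
Completed: cp=U+01CE (starts at byte 9)
Byte[11]=28: 1-byte ASCII. cp=U+0028
Byte[12]=E3: 3-byte lead, need 2 cont bytes. acc=0x3
Byte[13]=BE: continuation. acc=(acc<<6)|0x3E=0xFE
Byte[14]=80: continuation. acc=(acc<<6)|0x00=0x3F80
Completed: cp=U+3F80 (starts at byte 12)

Answer: U+C884 U+17FF1 U+00C2 U+01CE U+0028 U+3F80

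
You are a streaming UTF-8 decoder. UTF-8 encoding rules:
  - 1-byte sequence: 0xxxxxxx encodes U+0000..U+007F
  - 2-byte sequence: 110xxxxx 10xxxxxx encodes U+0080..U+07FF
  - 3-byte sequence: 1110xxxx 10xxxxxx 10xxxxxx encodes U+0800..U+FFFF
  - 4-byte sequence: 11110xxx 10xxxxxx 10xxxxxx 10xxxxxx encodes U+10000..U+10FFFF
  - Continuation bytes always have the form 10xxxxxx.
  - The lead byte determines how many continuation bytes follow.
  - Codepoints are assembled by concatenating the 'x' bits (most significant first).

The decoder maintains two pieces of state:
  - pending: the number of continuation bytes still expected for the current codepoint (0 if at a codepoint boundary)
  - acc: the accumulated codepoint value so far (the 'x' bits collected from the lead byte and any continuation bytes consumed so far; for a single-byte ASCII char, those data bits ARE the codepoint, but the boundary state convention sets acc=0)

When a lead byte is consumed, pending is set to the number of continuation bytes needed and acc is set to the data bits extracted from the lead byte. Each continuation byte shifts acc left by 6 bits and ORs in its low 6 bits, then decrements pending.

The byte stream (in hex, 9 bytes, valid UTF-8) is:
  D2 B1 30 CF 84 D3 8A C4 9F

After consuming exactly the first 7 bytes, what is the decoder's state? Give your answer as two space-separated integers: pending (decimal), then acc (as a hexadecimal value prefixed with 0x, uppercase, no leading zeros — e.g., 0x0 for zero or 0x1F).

Answer: 0 0x4CA

Derivation:
Byte[0]=D2: 2-byte lead. pending=1, acc=0x12
Byte[1]=B1: continuation. acc=(acc<<6)|0x31=0x4B1, pending=0
Byte[2]=30: 1-byte. pending=0, acc=0x0
Byte[3]=CF: 2-byte lead. pending=1, acc=0xF
Byte[4]=84: continuation. acc=(acc<<6)|0x04=0x3C4, pending=0
Byte[5]=D3: 2-byte lead. pending=1, acc=0x13
Byte[6]=8A: continuation. acc=(acc<<6)|0x0A=0x4CA, pending=0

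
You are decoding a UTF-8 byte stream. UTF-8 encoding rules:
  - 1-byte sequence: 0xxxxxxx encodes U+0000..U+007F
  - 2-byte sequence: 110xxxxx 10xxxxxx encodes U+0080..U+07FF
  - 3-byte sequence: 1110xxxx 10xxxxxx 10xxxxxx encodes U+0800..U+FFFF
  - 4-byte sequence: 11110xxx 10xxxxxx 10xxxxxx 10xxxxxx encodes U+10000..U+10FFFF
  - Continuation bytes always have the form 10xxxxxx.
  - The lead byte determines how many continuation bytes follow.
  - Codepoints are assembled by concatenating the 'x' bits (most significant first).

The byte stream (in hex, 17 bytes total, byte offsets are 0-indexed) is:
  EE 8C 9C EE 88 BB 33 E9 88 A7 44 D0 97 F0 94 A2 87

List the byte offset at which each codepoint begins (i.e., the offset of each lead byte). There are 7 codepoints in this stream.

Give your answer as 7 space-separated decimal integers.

Answer: 0 3 6 7 10 11 13

Derivation:
Byte[0]=EE: 3-byte lead, need 2 cont bytes. acc=0xE
Byte[1]=8C: continuation. acc=(acc<<6)|0x0C=0x38C
Byte[2]=9C: continuation. acc=(acc<<6)|0x1C=0xE31C
Completed: cp=U+E31C (starts at byte 0)
Byte[3]=EE: 3-byte lead, need 2 cont bytes. acc=0xE
Byte[4]=88: continuation. acc=(acc<<6)|0x08=0x388
Byte[5]=BB: continuation. acc=(acc<<6)|0x3B=0xE23B
Completed: cp=U+E23B (starts at byte 3)
Byte[6]=33: 1-byte ASCII. cp=U+0033
Byte[7]=E9: 3-byte lead, need 2 cont bytes. acc=0x9
Byte[8]=88: continuation. acc=(acc<<6)|0x08=0x248
Byte[9]=A7: continuation. acc=(acc<<6)|0x27=0x9227
Completed: cp=U+9227 (starts at byte 7)
Byte[10]=44: 1-byte ASCII. cp=U+0044
Byte[11]=D0: 2-byte lead, need 1 cont bytes. acc=0x10
Byte[12]=97: continuation. acc=(acc<<6)|0x17=0x417
Completed: cp=U+0417 (starts at byte 11)
Byte[13]=F0: 4-byte lead, need 3 cont bytes. acc=0x0
Byte[14]=94: continuation. acc=(acc<<6)|0x14=0x14
Byte[15]=A2: continuation. acc=(acc<<6)|0x22=0x522
Byte[16]=87: continuation. acc=(acc<<6)|0x07=0x14887
Completed: cp=U+14887 (starts at byte 13)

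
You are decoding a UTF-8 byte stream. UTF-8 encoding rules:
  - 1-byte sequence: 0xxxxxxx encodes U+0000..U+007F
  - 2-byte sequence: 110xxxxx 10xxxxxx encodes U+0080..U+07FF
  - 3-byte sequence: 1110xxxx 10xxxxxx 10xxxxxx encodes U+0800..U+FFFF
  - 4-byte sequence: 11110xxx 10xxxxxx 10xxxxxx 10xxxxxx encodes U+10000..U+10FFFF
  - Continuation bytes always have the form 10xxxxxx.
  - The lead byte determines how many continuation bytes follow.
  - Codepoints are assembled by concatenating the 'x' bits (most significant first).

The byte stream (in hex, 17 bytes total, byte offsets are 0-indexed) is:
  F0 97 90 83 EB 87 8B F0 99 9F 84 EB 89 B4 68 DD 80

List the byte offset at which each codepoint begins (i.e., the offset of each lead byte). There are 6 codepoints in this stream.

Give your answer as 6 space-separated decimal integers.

Byte[0]=F0: 4-byte lead, need 3 cont bytes. acc=0x0
Byte[1]=97: continuation. acc=(acc<<6)|0x17=0x17
Byte[2]=90: continuation. acc=(acc<<6)|0x10=0x5D0
Byte[3]=83: continuation. acc=(acc<<6)|0x03=0x17403
Completed: cp=U+17403 (starts at byte 0)
Byte[4]=EB: 3-byte lead, need 2 cont bytes. acc=0xB
Byte[5]=87: continuation. acc=(acc<<6)|0x07=0x2C7
Byte[6]=8B: continuation. acc=(acc<<6)|0x0B=0xB1CB
Completed: cp=U+B1CB (starts at byte 4)
Byte[7]=F0: 4-byte lead, need 3 cont bytes. acc=0x0
Byte[8]=99: continuation. acc=(acc<<6)|0x19=0x19
Byte[9]=9F: continuation. acc=(acc<<6)|0x1F=0x65F
Byte[10]=84: continuation. acc=(acc<<6)|0x04=0x197C4
Completed: cp=U+197C4 (starts at byte 7)
Byte[11]=EB: 3-byte lead, need 2 cont bytes. acc=0xB
Byte[12]=89: continuation. acc=(acc<<6)|0x09=0x2C9
Byte[13]=B4: continuation. acc=(acc<<6)|0x34=0xB274
Completed: cp=U+B274 (starts at byte 11)
Byte[14]=68: 1-byte ASCII. cp=U+0068
Byte[15]=DD: 2-byte lead, need 1 cont bytes. acc=0x1D
Byte[16]=80: continuation. acc=(acc<<6)|0x00=0x740
Completed: cp=U+0740 (starts at byte 15)

Answer: 0 4 7 11 14 15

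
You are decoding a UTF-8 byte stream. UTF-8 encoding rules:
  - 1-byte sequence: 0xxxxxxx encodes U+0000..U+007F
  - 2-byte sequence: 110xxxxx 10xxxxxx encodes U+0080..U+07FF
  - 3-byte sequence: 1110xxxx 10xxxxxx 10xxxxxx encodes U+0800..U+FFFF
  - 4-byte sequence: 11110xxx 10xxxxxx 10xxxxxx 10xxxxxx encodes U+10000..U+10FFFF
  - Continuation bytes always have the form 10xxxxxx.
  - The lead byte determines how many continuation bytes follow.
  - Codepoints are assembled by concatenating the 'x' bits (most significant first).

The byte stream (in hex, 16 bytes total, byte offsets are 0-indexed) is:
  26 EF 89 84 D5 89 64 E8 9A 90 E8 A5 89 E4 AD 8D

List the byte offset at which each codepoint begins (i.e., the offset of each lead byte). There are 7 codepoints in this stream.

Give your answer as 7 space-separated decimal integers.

Answer: 0 1 4 6 7 10 13

Derivation:
Byte[0]=26: 1-byte ASCII. cp=U+0026
Byte[1]=EF: 3-byte lead, need 2 cont bytes. acc=0xF
Byte[2]=89: continuation. acc=(acc<<6)|0x09=0x3C9
Byte[3]=84: continuation. acc=(acc<<6)|0x04=0xF244
Completed: cp=U+F244 (starts at byte 1)
Byte[4]=D5: 2-byte lead, need 1 cont bytes. acc=0x15
Byte[5]=89: continuation. acc=(acc<<6)|0x09=0x549
Completed: cp=U+0549 (starts at byte 4)
Byte[6]=64: 1-byte ASCII. cp=U+0064
Byte[7]=E8: 3-byte lead, need 2 cont bytes. acc=0x8
Byte[8]=9A: continuation. acc=(acc<<6)|0x1A=0x21A
Byte[9]=90: continuation. acc=(acc<<6)|0x10=0x8690
Completed: cp=U+8690 (starts at byte 7)
Byte[10]=E8: 3-byte lead, need 2 cont bytes. acc=0x8
Byte[11]=A5: continuation. acc=(acc<<6)|0x25=0x225
Byte[12]=89: continuation. acc=(acc<<6)|0x09=0x8949
Completed: cp=U+8949 (starts at byte 10)
Byte[13]=E4: 3-byte lead, need 2 cont bytes. acc=0x4
Byte[14]=AD: continuation. acc=(acc<<6)|0x2D=0x12D
Byte[15]=8D: continuation. acc=(acc<<6)|0x0D=0x4B4D
Completed: cp=U+4B4D (starts at byte 13)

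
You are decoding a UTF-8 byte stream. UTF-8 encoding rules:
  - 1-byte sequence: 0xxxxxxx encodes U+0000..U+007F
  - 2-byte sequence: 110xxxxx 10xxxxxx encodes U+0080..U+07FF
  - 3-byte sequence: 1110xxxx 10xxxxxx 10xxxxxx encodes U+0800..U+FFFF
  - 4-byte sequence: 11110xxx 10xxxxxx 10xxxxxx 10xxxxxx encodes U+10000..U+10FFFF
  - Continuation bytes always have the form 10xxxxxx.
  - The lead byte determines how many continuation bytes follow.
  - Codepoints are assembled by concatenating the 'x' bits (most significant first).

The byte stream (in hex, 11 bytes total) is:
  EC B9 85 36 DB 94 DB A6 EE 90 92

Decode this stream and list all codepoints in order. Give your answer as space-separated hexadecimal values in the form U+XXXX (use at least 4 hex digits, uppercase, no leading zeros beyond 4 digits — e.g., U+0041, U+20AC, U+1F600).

Byte[0]=EC: 3-byte lead, need 2 cont bytes. acc=0xC
Byte[1]=B9: continuation. acc=(acc<<6)|0x39=0x339
Byte[2]=85: continuation. acc=(acc<<6)|0x05=0xCE45
Completed: cp=U+CE45 (starts at byte 0)
Byte[3]=36: 1-byte ASCII. cp=U+0036
Byte[4]=DB: 2-byte lead, need 1 cont bytes. acc=0x1B
Byte[5]=94: continuation. acc=(acc<<6)|0x14=0x6D4
Completed: cp=U+06D4 (starts at byte 4)
Byte[6]=DB: 2-byte lead, need 1 cont bytes. acc=0x1B
Byte[7]=A6: continuation. acc=(acc<<6)|0x26=0x6E6
Completed: cp=U+06E6 (starts at byte 6)
Byte[8]=EE: 3-byte lead, need 2 cont bytes. acc=0xE
Byte[9]=90: continuation. acc=(acc<<6)|0x10=0x390
Byte[10]=92: continuation. acc=(acc<<6)|0x12=0xE412
Completed: cp=U+E412 (starts at byte 8)

Answer: U+CE45 U+0036 U+06D4 U+06E6 U+E412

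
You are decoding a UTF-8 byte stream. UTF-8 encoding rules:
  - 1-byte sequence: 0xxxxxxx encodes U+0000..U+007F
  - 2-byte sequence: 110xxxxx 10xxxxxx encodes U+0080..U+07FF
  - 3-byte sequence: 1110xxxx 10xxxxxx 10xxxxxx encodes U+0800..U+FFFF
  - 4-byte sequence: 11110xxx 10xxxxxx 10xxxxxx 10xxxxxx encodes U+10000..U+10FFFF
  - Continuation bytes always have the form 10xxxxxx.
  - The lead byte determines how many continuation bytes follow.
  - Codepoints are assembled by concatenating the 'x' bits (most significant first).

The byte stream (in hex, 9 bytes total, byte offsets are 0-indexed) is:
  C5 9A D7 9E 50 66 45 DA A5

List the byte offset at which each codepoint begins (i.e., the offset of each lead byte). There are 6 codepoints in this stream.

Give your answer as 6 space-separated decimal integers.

Answer: 0 2 4 5 6 7

Derivation:
Byte[0]=C5: 2-byte lead, need 1 cont bytes. acc=0x5
Byte[1]=9A: continuation. acc=(acc<<6)|0x1A=0x15A
Completed: cp=U+015A (starts at byte 0)
Byte[2]=D7: 2-byte lead, need 1 cont bytes. acc=0x17
Byte[3]=9E: continuation. acc=(acc<<6)|0x1E=0x5DE
Completed: cp=U+05DE (starts at byte 2)
Byte[4]=50: 1-byte ASCII. cp=U+0050
Byte[5]=66: 1-byte ASCII. cp=U+0066
Byte[6]=45: 1-byte ASCII. cp=U+0045
Byte[7]=DA: 2-byte lead, need 1 cont bytes. acc=0x1A
Byte[8]=A5: continuation. acc=(acc<<6)|0x25=0x6A5
Completed: cp=U+06A5 (starts at byte 7)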